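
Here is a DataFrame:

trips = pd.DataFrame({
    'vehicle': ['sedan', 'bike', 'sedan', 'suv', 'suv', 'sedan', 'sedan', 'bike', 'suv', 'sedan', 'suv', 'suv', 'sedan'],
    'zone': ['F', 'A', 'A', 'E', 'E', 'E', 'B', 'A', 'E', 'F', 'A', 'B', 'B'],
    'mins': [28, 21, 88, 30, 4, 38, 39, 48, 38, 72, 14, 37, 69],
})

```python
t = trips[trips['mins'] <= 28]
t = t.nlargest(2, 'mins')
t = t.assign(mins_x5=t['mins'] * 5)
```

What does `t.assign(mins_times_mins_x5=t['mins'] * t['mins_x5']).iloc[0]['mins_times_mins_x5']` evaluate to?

3920

filter rows where mins <= 28:
   vehicle zone  mins
0    sedan    F    28
1     bike    A    21
4      suv    E     4
10     suv    A    14
take 2 rows with largest mins:
  vehicle zone  mins
0   sedan    F    28
1    bike    A    21
add column mins_x5 = t['mins'] * 5:
  vehicle zone  mins  mins_x5
0   sedan    F    28      140
1    bike    A    21      105
add column mins_times_mins_x5 = t['mins'] * t['mins_x5']:
  vehicle zone  mins  mins_x5  mins_times_mins_x5
0   sedan    F    28      140                3920
1    bike    A    21      105                2205
value at position 0, column 'mins_times_mins_x5' → 3920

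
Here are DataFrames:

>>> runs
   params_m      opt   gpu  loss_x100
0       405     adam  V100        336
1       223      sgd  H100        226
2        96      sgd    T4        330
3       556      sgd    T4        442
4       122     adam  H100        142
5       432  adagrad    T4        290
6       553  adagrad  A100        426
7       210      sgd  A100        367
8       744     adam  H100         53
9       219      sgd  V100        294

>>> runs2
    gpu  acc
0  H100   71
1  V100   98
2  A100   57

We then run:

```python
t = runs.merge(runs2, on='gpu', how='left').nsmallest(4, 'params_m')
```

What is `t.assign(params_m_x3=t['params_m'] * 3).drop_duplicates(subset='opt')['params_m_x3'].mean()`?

327.0

merge on 'gpu' (how='left') → 10 rows:
   params_m      opt   gpu  loss_x100   acc
0       405     adam  V100        336  98.0
1       223      sgd  H100        226  71.0
2        96      sgd    T4        330   NaN
3       556      sgd    T4        442   NaN
4       122     adam  H100        142  71.0
5       432  adagrad    T4        290   NaN
6       553  adagrad  A100        426  57.0
7       210      sgd  A100        367  57.0
8       744     adam  H100         53  71.0
9       219      sgd  V100        294  98.0
take 4 rows with smallest params_m:
   params_m   opt   gpu  loss_x100   acc
2        96   sgd    T4        330   NaN
4       122  adam  H100        142  71.0
7       210   sgd  A100        367  57.0
9       219   sgd  V100        294  98.0
add column params_m_x3 = t['params_m'] * 3:
   params_m   opt   gpu  loss_x100   acc  params_m_x3
2        96   sgd    T4        330   NaN          288
4       122  adam  H100        142  71.0          366
7       210   sgd  A100        367  57.0          630
9       219   sgd  V100        294  98.0          657
drop duplicate opt (keep=first):
   params_m   opt   gpu  loss_x100   acc  params_m_x3
2        96   sgd    T4        330   NaN          288
4       122  adam  H100        142  71.0          366
Then the mean of column 'params_m_x3': 327.0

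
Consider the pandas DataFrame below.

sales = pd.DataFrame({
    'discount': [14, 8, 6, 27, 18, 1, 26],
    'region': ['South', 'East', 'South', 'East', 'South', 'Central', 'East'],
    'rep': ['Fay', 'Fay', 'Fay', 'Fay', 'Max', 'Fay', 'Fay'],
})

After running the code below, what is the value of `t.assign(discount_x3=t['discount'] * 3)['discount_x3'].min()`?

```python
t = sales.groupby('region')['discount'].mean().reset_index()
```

3.0

group by region, mean of discount:
region
Central     1.000000
East       20.333333
South      12.666667
Name: discount, dtype: float64
reset_index():
    region   discount
0  Central   1.000000
1     East  20.333333
2    South  12.666667
add column discount_x3 = t['discount'] * 3:
    region   discount  discount_x3
0  Central   1.000000          3.0
1     East  20.333333         61.0
2    South  12.666667         38.0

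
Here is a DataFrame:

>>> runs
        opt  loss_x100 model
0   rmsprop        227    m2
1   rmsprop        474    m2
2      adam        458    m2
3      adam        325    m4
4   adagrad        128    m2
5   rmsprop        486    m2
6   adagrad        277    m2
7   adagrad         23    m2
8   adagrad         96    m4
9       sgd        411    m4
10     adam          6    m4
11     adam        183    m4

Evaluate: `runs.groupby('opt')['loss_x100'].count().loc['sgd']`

group by opt, count of loss_x100:
opt
adagrad    4
adam       4
rmsprop    3
sgd        1
Name: loss_x100, dtype: int64

1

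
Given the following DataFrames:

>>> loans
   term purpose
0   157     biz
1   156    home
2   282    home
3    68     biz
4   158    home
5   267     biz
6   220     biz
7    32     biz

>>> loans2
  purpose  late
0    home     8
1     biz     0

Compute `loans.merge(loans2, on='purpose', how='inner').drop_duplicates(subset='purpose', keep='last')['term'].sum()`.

190

merge on 'purpose' (how='inner') → 8 rows:
   term purpose  late
0   157     biz     0
1   156    home     8
2   282    home     8
3    68     biz     0
4   158    home     8
5   267     biz     0
6   220     biz     0
7    32     biz     0
drop duplicate purpose (keep=last):
   term purpose  late
4   158    home     8
7    32     biz     0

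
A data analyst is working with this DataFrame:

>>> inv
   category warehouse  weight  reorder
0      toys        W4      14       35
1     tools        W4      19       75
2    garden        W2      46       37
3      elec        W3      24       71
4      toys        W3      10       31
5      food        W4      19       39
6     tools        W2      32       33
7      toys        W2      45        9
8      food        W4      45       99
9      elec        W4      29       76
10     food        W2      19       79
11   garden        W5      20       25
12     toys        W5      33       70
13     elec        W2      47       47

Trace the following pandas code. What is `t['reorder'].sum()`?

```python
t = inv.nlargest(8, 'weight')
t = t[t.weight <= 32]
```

180

take 8 rows with largest weight:
   category warehouse  weight  reorder
13     elec        W2      47       47
2    garden        W2      46       37
7      toys        W2      45        9
8      food        W4      45       99
12     toys        W5      33       70
6     tools        W2      32       33
9      elec        W4      29       76
3      elec        W3      24       71
filter rows where weight <= 32:
  category warehouse  weight  reorder
6    tools        W2      32       33
9     elec        W4      29       76
3     elec        W3      24       71
Finally, sum of column 'reorder' = 180.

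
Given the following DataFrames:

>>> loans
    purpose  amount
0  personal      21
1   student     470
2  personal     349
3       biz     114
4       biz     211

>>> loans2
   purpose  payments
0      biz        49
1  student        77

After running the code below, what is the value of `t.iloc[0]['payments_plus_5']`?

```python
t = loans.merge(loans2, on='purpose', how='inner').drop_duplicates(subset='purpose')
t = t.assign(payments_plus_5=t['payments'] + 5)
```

merge on 'purpose' (how='inner') → 3 rows:
   purpose  amount  payments
0  student     470        77
1      biz     114        49
2      biz     211        49
drop duplicate purpose (keep=first):
   purpose  amount  payments
0  student     470        77
1      biz     114        49
add column payments_plus_5 = t['payments'] + 5:
   purpose  amount  payments  payments_plus_5
0  student     470        77               82
1      biz     114        49               54
Taking the value at position 0, column 'payments_plus_5' gives 82.

82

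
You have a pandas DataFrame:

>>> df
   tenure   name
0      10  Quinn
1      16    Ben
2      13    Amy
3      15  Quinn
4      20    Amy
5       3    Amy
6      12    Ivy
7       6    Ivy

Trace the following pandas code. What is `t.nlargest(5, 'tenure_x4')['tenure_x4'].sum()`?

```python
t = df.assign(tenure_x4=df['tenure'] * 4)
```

add column tenure_x4 = df['tenure'] * 4:
   tenure   name  tenure_x4
0      10  Quinn         40
1      16    Ben         64
2      13    Amy         52
3      15  Quinn         60
4      20    Amy         80
5       3    Amy         12
6      12    Ivy         48
7       6    Ivy         24
take 5 rows with largest tenure_x4:
   tenure   name  tenure_x4
4      20    Amy         80
1      16    Ben         64
3      15  Quinn         60
2      13    Amy         52
6      12    Ivy         48
Then the sum of column 'tenure_x4': 304

304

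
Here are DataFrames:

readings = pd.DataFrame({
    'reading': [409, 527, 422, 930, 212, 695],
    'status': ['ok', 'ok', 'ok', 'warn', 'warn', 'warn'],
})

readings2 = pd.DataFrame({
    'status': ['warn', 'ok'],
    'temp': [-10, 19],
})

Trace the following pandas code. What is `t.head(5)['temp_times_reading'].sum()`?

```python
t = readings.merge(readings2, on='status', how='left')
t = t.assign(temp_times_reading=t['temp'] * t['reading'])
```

14382

merge on 'status' (how='left') → 6 rows:
   reading status  temp
0      409     ok    19
1      527     ok    19
2      422     ok    19
3      930   warn   -10
4      212   warn   -10
5      695   warn   -10
add column temp_times_reading = t['temp'] * t['reading']:
   reading status  temp  temp_times_reading
0      409     ok    19                7771
1      527     ok    19               10013
2      422     ok    19                8018
3      930   warn   -10               -9300
4      212   warn   -10               -2120
5      695   warn   -10               -6950
take first 5 rows:
   reading status  temp  temp_times_reading
0      409     ok    19                7771
1      527     ok    19               10013
2      422     ok    19                8018
3      930   warn   -10               -9300
4      212   warn   -10               -2120
The sum of column 'temp_times_reading' is 14382.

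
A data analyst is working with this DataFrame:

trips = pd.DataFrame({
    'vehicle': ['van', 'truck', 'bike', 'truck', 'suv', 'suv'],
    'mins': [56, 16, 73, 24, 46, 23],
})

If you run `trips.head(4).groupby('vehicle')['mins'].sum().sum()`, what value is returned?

169

take first 4 rows:
  vehicle  mins
0     van    56
1   truck    16
2    bike    73
3   truck    24
group by vehicle, sum of mins:
vehicle
bike     73
truck    40
van      56
Name: mins, dtype: int64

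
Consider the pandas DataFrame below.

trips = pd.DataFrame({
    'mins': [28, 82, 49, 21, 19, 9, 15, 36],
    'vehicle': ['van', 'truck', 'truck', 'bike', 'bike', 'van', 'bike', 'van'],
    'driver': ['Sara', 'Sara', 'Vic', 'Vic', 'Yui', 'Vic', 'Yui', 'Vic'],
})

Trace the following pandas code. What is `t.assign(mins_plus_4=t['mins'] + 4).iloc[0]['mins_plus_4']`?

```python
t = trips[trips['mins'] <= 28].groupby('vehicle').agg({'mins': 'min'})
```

19

filter rows where mins <= 28:
   mins vehicle driver
0    28     van   Sara
3    21    bike    Vic
4    19    bike    Yui
5     9     van    Vic
6    15    bike    Yui
group by vehicle, min of mins:
         mins
vehicle      
bike       15
van         9
add column mins_plus_4 = t['mins'] + 4:
         mins  mins_plus_4
vehicle                   
bike       15           19
van         9           13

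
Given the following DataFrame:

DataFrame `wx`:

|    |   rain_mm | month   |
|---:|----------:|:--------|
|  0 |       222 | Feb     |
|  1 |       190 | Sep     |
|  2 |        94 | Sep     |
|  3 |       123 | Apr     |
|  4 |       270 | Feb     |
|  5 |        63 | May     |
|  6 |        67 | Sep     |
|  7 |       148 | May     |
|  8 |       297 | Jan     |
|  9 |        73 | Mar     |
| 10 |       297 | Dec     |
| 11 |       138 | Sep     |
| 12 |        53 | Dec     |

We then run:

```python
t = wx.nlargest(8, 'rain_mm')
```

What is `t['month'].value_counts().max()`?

take 8 rows with largest rain_mm:
    rain_mm month
8       297   Jan
10      297   Dec
4       270   Feb
0       222   Feb
1       190   Sep
7       148   May
11      138   Sep
3       123   Apr
value_counts of month:
month
Feb    2
Sep    2
Jan    1
Dec    1
May    1
Apr    1
Name: count, dtype: int64
Then the max of the resulting series: 2

2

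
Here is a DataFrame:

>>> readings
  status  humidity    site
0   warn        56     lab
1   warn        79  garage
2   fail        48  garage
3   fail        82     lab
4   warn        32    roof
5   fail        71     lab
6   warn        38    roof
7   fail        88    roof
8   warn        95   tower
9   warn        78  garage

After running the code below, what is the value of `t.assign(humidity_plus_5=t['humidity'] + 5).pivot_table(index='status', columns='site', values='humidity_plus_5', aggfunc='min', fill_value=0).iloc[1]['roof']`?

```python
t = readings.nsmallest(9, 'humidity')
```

37

take 9 rows with smallest humidity:
  status  humidity    site
4   warn        32    roof
6   warn        38    roof
2   fail        48  garage
0   warn        56     lab
5   fail        71     lab
9   warn        78  garage
1   warn        79  garage
3   fail        82     lab
7   fail        88    roof
add column humidity_plus_5 = t['humidity'] + 5:
  status  humidity    site  humidity_plus_5
4   warn        32    roof               37
6   warn        38    roof               43
2   fail        48  garage               53
0   warn        56     lab               61
5   fail        71     lab               76
9   warn        78  garage               83
1   warn        79  garage               84
3   fail        82     lab               87
7   fail        88    roof               93
pivot: rows=status, cols=site, min(humidity_plus_5):
site    garage  lab  roof
status                   
fail        53   76    93
warn        83   61    37
Hence 37.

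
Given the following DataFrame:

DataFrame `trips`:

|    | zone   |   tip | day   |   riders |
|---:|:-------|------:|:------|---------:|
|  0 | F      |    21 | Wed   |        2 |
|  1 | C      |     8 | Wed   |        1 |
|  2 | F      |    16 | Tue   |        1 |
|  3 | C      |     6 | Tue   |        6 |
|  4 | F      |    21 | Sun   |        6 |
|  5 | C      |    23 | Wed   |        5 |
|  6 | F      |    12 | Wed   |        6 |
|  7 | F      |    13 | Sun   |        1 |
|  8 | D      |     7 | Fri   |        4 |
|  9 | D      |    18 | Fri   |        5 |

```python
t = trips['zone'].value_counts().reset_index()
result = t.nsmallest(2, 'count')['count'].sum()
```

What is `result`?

5

value_counts of zone:
zone
F    5
C    3
D    2
Name: count, dtype: int64
reset_index():
  zone  count
0    F      5
1    C      3
2    D      2
take 2 rows with smallest count:
  zone  count
2    D      2
1    C      3
Hence 5.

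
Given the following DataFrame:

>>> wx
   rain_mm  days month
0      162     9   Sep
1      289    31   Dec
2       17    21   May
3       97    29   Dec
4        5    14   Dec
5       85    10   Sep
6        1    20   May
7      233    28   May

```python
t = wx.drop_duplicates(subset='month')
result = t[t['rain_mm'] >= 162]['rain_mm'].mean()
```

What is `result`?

225.5

drop duplicate month (keep=first):
   rain_mm  days month
0      162     9   Sep
1      289    31   Dec
2       17    21   May
filter rows where rain_mm >= 162:
   rain_mm  days month
0      162     9   Sep
1      289    31   Dec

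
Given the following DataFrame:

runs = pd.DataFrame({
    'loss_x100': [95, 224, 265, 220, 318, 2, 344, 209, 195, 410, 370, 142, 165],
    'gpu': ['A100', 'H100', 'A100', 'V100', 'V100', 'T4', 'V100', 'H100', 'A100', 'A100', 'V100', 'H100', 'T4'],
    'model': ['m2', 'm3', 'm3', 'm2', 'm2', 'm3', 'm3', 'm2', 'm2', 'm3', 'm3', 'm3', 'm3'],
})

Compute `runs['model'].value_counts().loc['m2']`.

value_counts of model:
model
m3    8
m2    5
Name: count, dtype: int64

5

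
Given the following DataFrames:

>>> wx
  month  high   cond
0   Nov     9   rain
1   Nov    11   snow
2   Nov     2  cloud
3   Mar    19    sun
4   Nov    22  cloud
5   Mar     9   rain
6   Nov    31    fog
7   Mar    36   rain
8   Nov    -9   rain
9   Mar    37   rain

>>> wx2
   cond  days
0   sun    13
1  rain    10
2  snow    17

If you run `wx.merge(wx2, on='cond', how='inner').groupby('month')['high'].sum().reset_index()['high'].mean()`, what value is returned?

merge on 'cond' (how='inner') → 7 rows:
  month  high  cond  days
0   Nov     9  rain    10
1   Nov    11  snow    17
2   Mar    19   sun    13
3   Mar     9  rain    10
4   Mar    36  rain    10
5   Nov    -9  rain    10
6   Mar    37  rain    10
group by month, sum of high:
month
Mar    101
Nov     11
Name: high, dtype: int64
reset_index():
  month  high
0   Mar   101
1   Nov    11

56.0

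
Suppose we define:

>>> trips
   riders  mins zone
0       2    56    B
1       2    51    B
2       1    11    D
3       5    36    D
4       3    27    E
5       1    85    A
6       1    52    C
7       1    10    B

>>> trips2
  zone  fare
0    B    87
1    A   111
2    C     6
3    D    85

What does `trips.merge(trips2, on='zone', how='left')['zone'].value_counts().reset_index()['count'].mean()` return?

1.6

merge on 'zone' (how='left') → 8 rows:
   riders  mins zone   fare
0       2    56    B   87.0
1       2    51    B   87.0
2       1    11    D   85.0
3       5    36    D   85.0
4       3    27    E    NaN
5       1    85    A  111.0
6       1    52    C    6.0
7       1    10    B   87.0
value_counts of zone:
zone
B    3
D    2
E    1
A    1
C    1
Name: count, dtype: int64
reset_index():
  zone  count
0    B      3
1    D      2
2    E      1
3    A      1
4    C      1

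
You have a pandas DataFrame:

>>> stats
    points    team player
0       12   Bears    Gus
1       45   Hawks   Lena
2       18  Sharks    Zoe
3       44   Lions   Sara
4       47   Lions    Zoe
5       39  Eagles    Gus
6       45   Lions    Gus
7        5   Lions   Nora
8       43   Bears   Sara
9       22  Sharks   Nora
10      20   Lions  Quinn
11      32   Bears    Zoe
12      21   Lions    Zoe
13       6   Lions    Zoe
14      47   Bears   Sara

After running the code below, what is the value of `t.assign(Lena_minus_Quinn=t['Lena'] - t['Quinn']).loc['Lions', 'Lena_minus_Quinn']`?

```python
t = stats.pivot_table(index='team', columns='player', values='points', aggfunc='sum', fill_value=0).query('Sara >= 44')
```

pivot: rows=team, cols=player, sum(points):
player  Gus  Lena  Nora  Quinn  Sara  Zoe
team                                     
Bears    12     0     0      0    90   32
Eagles   39     0     0      0     0    0
Hawks     0    45     0      0     0    0
Lions    45     0     5     20    44   74
Sharks    0     0    22      0     0   18
filter rows where Sara >= 44:
player  Gus  Lena  Nora  Quinn  Sara  Zoe
team                                     
Bears    12     0     0      0    90   32
Lions    45     0     5     20    44   74
add column Lena_minus_Quinn = t['Lena'] - t['Quinn']:
player  Gus  Lena  Nora  Quinn  Sara  Zoe  Lena_minus_Quinn
team                                                       
Bears    12     0     0      0    90   32                 0
Lions    45     0     5     20    44   74               -20
Taking the value at row 'Lions', column 'Lena_minus_Quinn' gives -20.

-20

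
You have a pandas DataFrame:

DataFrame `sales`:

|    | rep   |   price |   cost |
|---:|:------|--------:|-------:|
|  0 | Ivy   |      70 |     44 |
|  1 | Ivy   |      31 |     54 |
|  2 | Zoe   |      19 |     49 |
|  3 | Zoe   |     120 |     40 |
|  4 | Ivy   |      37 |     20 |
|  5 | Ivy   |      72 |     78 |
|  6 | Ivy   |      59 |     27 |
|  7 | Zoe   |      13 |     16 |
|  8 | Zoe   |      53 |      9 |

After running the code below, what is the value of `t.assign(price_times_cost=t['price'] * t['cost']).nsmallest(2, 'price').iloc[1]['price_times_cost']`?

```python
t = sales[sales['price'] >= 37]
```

filter rows where price >= 37:
   rep  price  cost
0  Ivy     70    44
3  Zoe    120    40
4  Ivy     37    20
5  Ivy     72    78
6  Ivy     59    27
8  Zoe     53     9
add column price_times_cost = t['price'] * t['cost']:
   rep  price  cost  price_times_cost
0  Ivy     70    44              3080
3  Zoe    120    40              4800
4  Ivy     37    20               740
5  Ivy     72    78              5616
6  Ivy     59    27              1593
8  Zoe     53     9               477
take 2 rows with smallest price:
   rep  price  cost  price_times_cost
4  Ivy     37    20               740
8  Zoe     53     9               477
The value at position 1, column 'price_times_cost' is 477.

477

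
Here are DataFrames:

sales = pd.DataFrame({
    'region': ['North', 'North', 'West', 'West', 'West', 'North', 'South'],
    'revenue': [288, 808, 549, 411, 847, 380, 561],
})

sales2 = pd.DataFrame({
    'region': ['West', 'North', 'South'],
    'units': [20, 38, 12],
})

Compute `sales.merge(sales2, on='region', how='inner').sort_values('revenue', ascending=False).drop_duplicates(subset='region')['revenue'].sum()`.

2216

merge on 'region' (how='inner') → 7 rows:
  region  revenue  units
0  North      288     38
1  North      808     38
2   West      549     20
3   West      411     20
4   West      847     20
5  North      380     38
6  South      561     12
sort by revenue descending:
  region  revenue  units
4   West      847     20
1  North      808     38
6  South      561     12
2   West      549     20
3   West      411     20
5  North      380     38
0  North      288     38
drop duplicate region (keep=first):
  region  revenue  units
4   West      847     20
1  North      808     38
6  South      561     12
Hence 2216.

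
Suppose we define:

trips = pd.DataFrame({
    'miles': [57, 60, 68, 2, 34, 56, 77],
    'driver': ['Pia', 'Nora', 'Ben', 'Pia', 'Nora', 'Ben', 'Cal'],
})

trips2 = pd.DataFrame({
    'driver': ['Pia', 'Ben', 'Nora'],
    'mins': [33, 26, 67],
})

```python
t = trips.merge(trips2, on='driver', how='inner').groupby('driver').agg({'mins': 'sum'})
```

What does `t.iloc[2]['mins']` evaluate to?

merge on 'driver' (how='inner') → 6 rows:
   miles driver  mins
0     57    Pia    33
1     60   Nora    67
2     68    Ben    26
3      2    Pia    33
4     34   Nora    67
5     56    Ben    26
group by driver, sum of mins:
        mins
driver      
Ben       52
Nora     134
Pia       66

66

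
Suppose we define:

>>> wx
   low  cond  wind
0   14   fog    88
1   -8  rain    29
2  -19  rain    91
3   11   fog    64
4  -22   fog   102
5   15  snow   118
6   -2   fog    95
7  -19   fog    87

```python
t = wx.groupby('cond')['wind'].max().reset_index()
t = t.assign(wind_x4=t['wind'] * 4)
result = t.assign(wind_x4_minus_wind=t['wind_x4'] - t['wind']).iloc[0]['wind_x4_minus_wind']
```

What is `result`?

306

group by cond, max of wind:
cond
fog     102
rain     91
snow    118
Name: wind, dtype: int64
reset_index():
   cond  wind
0   fog   102
1  rain    91
2  snow   118
add column wind_x4 = t['wind'] * 4:
   cond  wind  wind_x4
0   fog   102      408
1  rain    91      364
2  snow   118      472
add column wind_x4_minus_wind = t['wind_x4'] - t['wind']:
   cond  wind  wind_x4  wind_x4_minus_wind
0   fog   102      408                 306
1  rain    91      364                 273
2  snow   118      472                 354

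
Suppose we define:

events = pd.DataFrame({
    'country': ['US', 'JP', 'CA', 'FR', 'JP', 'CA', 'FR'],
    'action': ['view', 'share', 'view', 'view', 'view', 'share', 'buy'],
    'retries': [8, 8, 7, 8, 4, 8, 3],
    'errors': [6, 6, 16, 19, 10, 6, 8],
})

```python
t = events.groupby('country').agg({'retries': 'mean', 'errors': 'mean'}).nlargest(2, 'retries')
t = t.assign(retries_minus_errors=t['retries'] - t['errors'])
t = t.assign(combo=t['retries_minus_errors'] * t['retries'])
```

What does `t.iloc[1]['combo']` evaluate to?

group by country: mean(retries), mean(errors):
         retries  errors
country                 
CA           7.5    11.0
FR           5.5    13.5
JP           6.0     8.0
US           8.0     6.0
take 2 rows with largest retries:
         retries  errors
country                 
US           8.0     6.0
CA           7.5    11.0
add column retries_minus_errors = t['retries'] - t['errors']:
         retries  errors  retries_minus_errors
country                                       
US           8.0     6.0                   2.0
CA           7.5    11.0                  -3.5
add column combo = t['retries_minus_errors'] * t['retries']:
         retries  errors  retries_minus_errors  combo
country                                              
US           8.0     6.0                   2.0  16.00
CA           7.5    11.0                  -3.5 -26.25

-26.25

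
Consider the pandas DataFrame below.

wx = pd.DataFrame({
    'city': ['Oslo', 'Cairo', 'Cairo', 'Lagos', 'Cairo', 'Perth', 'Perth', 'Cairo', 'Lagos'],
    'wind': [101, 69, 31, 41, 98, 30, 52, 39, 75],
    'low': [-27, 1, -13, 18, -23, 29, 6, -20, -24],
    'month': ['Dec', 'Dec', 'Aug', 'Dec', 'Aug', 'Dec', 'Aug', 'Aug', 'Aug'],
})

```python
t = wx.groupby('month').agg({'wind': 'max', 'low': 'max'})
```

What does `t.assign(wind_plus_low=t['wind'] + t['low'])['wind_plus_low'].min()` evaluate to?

104

group by month: max(wind), max(low):
       wind  low
month           
Aug      98    6
Dec     101   29
add column wind_plus_low = t['wind'] + t['low']:
       wind  low  wind_plus_low
month                          
Aug      98    6            104
Dec     101   29            130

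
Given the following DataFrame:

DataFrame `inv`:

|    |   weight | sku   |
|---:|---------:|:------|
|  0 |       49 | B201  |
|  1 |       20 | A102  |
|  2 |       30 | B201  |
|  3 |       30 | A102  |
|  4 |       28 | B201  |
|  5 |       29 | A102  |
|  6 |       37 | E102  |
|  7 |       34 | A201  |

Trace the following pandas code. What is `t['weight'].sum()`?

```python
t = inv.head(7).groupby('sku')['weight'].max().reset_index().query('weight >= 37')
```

86

take first 7 rows:
   weight   sku
0      49  B201
1      20  A102
2      30  B201
3      30  A102
4      28  B201
5      29  A102
6      37  E102
group by sku, max of weight:
sku
A102    30
B201    49
E102    37
Name: weight, dtype: int64
reset_index():
    sku  weight
0  A102      30
1  B201      49
2  E102      37
filter rows where weight >= 37:
    sku  weight
1  B201      49
2  E102      37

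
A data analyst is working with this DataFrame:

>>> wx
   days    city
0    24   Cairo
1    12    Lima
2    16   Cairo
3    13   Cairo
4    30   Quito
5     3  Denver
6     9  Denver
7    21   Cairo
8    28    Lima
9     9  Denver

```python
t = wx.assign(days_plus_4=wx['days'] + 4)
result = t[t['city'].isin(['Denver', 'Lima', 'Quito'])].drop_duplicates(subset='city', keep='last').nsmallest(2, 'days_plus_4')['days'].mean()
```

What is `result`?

18.5

add column days_plus_4 = wx['days'] + 4:
   days    city  days_plus_4
0    24   Cairo           28
1    12    Lima           16
2    16   Cairo           20
3    13   Cairo           17
4    30   Quito           34
5     3  Denver            7
6     9  Denver           13
7    21   Cairo           25
8    28    Lima           32
9     9  Denver           13
filter rows where city in ['Denver', 'Lima', 'Quito']:
   days    city  days_plus_4
1    12    Lima           16
4    30   Quito           34
5     3  Denver            7
6     9  Denver           13
8    28    Lima           32
9     9  Denver           13
drop duplicate city (keep=last):
   days    city  days_plus_4
4    30   Quito           34
8    28    Lima           32
9     9  Denver           13
take 2 rows with smallest days_plus_4:
   days    city  days_plus_4
9     9  Denver           13
8    28    Lima           32
Reading off the mean of column 'days', we get 18.5.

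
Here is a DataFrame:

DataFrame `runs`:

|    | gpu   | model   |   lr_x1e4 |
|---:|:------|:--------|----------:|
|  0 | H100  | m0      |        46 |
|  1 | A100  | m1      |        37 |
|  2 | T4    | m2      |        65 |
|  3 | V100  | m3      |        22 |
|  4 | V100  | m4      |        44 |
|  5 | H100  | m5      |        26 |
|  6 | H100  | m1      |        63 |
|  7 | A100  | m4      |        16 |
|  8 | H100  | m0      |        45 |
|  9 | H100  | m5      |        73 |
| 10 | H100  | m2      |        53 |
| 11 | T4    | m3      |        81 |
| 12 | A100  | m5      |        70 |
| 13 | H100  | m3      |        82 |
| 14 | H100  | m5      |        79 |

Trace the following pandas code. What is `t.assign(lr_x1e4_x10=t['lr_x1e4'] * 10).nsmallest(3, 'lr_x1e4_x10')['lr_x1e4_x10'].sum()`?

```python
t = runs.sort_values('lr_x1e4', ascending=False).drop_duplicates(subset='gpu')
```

1950

sort by lr_x1e4 descending:
     gpu model  lr_x1e4
13  H100    m3       82
11    T4    m3       81
14  H100    m5       79
9   H100    m5       73
12  A100    m5       70
2     T4    m2       65
6   H100    m1       63
10  H100    m2       53
0   H100    m0       46
8   H100    m0       45
4   V100    m4       44
1   A100    m1       37
5   H100    m5       26
3   V100    m3       22
7   A100    m4       16
drop duplicate gpu (keep=first):
     gpu model  lr_x1e4
13  H100    m3       82
11    T4    m3       81
12  A100    m5       70
4   V100    m4       44
add column lr_x1e4_x10 = t['lr_x1e4'] * 10:
     gpu model  lr_x1e4  lr_x1e4_x10
13  H100    m3       82          820
11    T4    m3       81          810
12  A100    m5       70          700
4   V100    m4       44          440
take 3 rows with smallest lr_x1e4_x10:
     gpu model  lr_x1e4  lr_x1e4_x10
4   V100    m4       44          440
12  A100    m5       70          700
11    T4    m3       81          810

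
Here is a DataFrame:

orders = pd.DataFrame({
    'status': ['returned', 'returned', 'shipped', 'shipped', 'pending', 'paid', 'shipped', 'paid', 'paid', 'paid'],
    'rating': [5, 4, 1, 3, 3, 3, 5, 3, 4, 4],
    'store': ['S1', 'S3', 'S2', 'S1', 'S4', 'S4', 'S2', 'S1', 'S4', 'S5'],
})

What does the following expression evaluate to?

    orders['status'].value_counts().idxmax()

paid

value_counts of status:
status
paid        4
shipped     3
returned    2
pending     1
Name: count, dtype: int64
Finally, label with the largest value = paid.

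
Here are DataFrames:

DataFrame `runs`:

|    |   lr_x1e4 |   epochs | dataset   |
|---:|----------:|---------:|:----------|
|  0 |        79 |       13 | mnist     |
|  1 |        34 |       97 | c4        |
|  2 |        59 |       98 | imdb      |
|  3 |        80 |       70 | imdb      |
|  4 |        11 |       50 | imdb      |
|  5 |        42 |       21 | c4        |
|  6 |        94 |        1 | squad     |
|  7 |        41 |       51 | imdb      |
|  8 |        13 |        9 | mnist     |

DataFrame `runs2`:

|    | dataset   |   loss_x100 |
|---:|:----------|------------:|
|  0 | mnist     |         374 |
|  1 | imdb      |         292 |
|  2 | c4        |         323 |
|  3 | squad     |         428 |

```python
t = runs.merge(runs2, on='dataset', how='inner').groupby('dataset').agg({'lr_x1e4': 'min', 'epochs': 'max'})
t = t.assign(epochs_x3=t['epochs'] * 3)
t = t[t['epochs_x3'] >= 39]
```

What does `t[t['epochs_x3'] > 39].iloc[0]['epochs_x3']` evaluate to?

291

merge on 'dataset' (how='inner') → 9 rows:
   lr_x1e4  epochs dataset  loss_x100
0       79      13   mnist        374
1       34      97      c4        323
2       59      98    imdb        292
3       80      70    imdb        292
4       11      50    imdb        292
5       42      21      c4        323
6       94       1   squad        428
7       41      51    imdb        292
8       13       9   mnist        374
group by dataset: min(lr_x1e4), max(epochs):
         lr_x1e4  epochs
dataset                 
c4            34      97
imdb          11      98
mnist         13      13
squad         94       1
add column epochs_x3 = t['epochs'] * 3:
         lr_x1e4  epochs  epochs_x3
dataset                            
c4            34      97        291
imdb          11      98        294
mnist         13      13         39
squad         94       1          3
filter rows where epochs_x3 >= 39:
         lr_x1e4  epochs  epochs_x3
dataset                            
c4            34      97        291
imdb          11      98        294
mnist         13      13         39
filter rows where epochs_x3 > 39:
         lr_x1e4  epochs  epochs_x3
dataset                            
c4            34      97        291
imdb          11      98        294
value at position 0, column 'epochs_x3' → 291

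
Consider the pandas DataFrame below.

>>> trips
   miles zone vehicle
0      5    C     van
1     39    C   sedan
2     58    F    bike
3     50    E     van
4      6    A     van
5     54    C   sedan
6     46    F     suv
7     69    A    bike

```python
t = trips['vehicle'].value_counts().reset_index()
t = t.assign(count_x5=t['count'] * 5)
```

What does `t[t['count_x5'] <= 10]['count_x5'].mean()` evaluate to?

8.33333333333

value_counts of vehicle:
vehicle
van      3
sedan    2
bike     2
suv      1
Name: count, dtype: int64
reset_index():
  vehicle  count
0     van      3
1   sedan      2
2    bike      2
3     suv      1
add column count_x5 = t['count'] * 5:
  vehicle  count  count_x5
0     van      3        15
1   sedan      2        10
2    bike      2        10
3     suv      1         5
filter rows where count_x5 <= 10:
  vehicle  count  count_x5
1   sedan      2        10
2    bike      2        10
3     suv      1         5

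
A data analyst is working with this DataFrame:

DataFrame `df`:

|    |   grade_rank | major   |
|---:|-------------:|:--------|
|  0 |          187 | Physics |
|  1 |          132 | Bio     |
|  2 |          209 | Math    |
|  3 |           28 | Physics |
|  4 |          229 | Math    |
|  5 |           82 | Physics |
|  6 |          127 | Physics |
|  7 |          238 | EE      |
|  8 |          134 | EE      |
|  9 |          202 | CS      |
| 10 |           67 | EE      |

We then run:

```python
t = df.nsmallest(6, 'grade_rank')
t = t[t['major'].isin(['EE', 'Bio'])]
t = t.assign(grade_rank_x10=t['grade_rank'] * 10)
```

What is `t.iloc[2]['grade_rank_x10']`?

take 6 rows with smallest grade_rank:
    grade_rank    major
3           28  Physics
10          67       EE
5           82  Physics
6          127  Physics
1          132      Bio
8          134       EE
filter rows where major in ['EE', 'Bio']:
    grade_rank major
10          67    EE
1          132   Bio
8          134    EE
add column grade_rank_x10 = t['grade_rank'] * 10:
    grade_rank major  grade_rank_x10
10          67    EE             670
1          132   Bio            1320
8          134    EE            1340

1340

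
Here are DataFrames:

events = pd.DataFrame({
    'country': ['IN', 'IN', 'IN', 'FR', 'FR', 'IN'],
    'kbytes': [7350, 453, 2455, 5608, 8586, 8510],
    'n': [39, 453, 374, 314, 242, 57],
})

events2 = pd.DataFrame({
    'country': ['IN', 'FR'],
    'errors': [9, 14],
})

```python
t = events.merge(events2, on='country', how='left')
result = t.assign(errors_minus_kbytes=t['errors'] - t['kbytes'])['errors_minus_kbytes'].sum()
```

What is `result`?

-32898

merge on 'country' (how='left') → 6 rows:
  country  kbytes    n  errors
0      IN    7350   39       9
1      IN     453  453       9
2      IN    2455  374       9
3      FR    5608  314      14
4      FR    8586  242      14
5      IN    8510   57       9
add column errors_minus_kbytes = t['errors'] - t['kbytes']:
  country  kbytes    n  errors  errors_minus_kbytes
0      IN    7350   39       9                -7341
1      IN     453  453       9                 -444
2      IN    2455  374       9                -2446
3      FR    5608  314      14                -5594
4      FR    8586  242      14                -8572
5      IN    8510   57       9                -8501
sum of column 'errors_minus_kbytes' → -32898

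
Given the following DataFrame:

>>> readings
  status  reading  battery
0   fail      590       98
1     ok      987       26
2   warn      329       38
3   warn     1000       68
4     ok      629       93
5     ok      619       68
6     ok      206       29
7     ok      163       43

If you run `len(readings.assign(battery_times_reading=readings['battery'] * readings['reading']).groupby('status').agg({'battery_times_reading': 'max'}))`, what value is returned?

3

add column battery_times_reading = readings['battery'] * readings['reading']:
  status  reading  battery  battery_times_reading
0   fail      590       98                  57820
1     ok      987       26                  25662
2   warn      329       38                  12502
3   warn     1000       68                  68000
4     ok      629       93                  58497
5     ok      619       68                  42092
6     ok      206       29                   5974
7     ok      163       43                   7009
group by status, max of battery_times_reading:
        battery_times_reading
status                       
fail                    57820
ok                      58497
warn                    68000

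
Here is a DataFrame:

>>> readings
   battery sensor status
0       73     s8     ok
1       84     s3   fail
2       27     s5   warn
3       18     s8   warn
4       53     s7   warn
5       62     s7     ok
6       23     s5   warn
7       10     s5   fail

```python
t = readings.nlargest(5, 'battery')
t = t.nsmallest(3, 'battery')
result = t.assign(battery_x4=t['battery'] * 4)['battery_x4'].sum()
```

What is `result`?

568

take 5 rows with largest battery:
   battery sensor status
1       84     s3   fail
0       73     s8     ok
5       62     s7     ok
4       53     s7   warn
2       27     s5   warn
take 3 rows with smallest battery:
   battery sensor status
2       27     s5   warn
4       53     s7   warn
5       62     s7     ok
add column battery_x4 = t['battery'] * 4:
   battery sensor status  battery_x4
2       27     s5   warn         108
4       53     s7   warn         212
5       62     s7     ok         248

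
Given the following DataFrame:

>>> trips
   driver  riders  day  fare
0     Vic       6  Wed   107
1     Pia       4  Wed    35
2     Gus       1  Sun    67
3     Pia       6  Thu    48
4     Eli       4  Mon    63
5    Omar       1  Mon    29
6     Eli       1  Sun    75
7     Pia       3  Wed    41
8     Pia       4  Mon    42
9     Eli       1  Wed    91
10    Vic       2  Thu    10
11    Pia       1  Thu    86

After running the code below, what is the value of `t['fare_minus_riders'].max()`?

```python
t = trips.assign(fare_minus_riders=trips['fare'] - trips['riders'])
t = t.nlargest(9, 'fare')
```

101

add column fare_minus_riders = trips['fare'] - trips['riders']:
   driver  riders  day  fare  fare_minus_riders
0     Vic       6  Wed   107                101
1     Pia       4  Wed    35                 31
2     Gus       1  Sun    67                 66
3     Pia       6  Thu    48                 42
4     Eli       4  Mon    63                 59
5    Omar       1  Mon    29                 28
6     Eli       1  Sun    75                 74
7     Pia       3  Wed    41                 38
8     Pia       4  Mon    42                 38
9     Eli       1  Wed    91                 90
10    Vic       2  Thu    10                  8
11    Pia       1  Thu    86                 85
take 9 rows with largest fare:
   driver  riders  day  fare  fare_minus_riders
0     Vic       6  Wed   107                101
9     Eli       1  Wed    91                 90
11    Pia       1  Thu    86                 85
6     Eli       1  Sun    75                 74
2     Gus       1  Sun    67                 66
4     Eli       4  Mon    63                 59
3     Pia       6  Thu    48                 42
8     Pia       4  Mon    42                 38
7     Pia       3  Wed    41                 38
The max of column 'fare_minus_riders' is 101.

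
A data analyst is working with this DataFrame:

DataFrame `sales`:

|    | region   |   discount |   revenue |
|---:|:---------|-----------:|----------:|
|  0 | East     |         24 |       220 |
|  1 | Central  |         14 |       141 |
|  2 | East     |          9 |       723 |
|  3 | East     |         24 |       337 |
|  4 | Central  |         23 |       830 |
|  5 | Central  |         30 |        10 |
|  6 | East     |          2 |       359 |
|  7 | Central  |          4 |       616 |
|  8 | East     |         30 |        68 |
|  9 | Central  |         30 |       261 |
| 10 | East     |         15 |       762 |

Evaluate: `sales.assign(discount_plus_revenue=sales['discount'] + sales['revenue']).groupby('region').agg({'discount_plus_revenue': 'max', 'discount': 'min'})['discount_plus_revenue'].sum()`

add column discount_plus_revenue = sales['discount'] + sales['revenue']:
     region  discount  revenue  discount_plus_revenue
0      East        24      220                    244
1   Central        14      141                    155
2      East         9      723                    732
3      East        24      337                    361
4   Central        23      830                    853
5   Central        30       10                     40
6      East         2      359                    361
7   Central         4      616                    620
8      East        30       68                     98
9   Central        30      261                    291
10     East        15      762                    777
group by region: max(discount_plus_revenue), min(discount):
         discount_plus_revenue  discount
region                                  
Central                    853         4
East                       777         2
The sum of column 'discount_plus_revenue' is 1630.

1630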